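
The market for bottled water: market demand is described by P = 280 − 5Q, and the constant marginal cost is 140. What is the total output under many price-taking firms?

Under competition P = MC = 140, so Q = (280 − 140)/5 = 28.

Q = 28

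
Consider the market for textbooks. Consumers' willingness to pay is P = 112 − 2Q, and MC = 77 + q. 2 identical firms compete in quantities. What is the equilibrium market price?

P = 92

Cournot with 2 identical firms: the symmetric best-response condition is 112 − 6q = 77 + q. Each firm produces q = 5, total output Q = 10, price P = 92.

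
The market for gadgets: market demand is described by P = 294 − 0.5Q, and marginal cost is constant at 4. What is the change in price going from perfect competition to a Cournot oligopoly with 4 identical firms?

Price rises by 58

Under competition P = MC = 4, so Q = (294 − 4)/0.5 = 580.
Cournot with 4 identical firms: the symmetric best-response condition is 294 − 2.5q = 4. Each firm produces q = 116, total output Q = 464, price P = 62.
Change in price: 62 − 4 = 58.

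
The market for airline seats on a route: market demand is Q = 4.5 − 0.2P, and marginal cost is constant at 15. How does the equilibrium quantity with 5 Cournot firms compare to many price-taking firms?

Cournot: Q = 1.25; Competition: Q = 1.5

Inverting demand: P = 22.5 − 5Q.
In a 5-firm Cournot equilibrium, symmetry and the first-order condition give q = (22.5 − 15)/(30) = 0.25. So Q = 1.25 and P = 16.25.
Perfect competition: P = MC = 15, so 22.5 − 5Q = 15 and Q = 1.5.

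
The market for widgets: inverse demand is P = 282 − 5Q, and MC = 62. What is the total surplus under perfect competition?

TS = 4840

Under competition P = MC = 62, so Q = (282 − 62)/5 = 44.
CS = ½·(282 − 62)·44 = 4840; PS = (62 − 62)·44 = 0; TS = 4840.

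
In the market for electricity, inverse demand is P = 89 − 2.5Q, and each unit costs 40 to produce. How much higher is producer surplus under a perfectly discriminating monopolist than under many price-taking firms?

Perfect competition: P = MC = 40, so 89 − 2.5Q = 40 and Q = 19.6.
PS = (40 − 40)·19.6 = 0.
With perfect price discrimination, output is the efficient level Q = 19.6 (where demand meets MC), but every buyer pays their willingness to pay: CS = 0 and PS = total surplus.
PS = ½·(89 − 40)·19.6 = 480.2.
Change in producer surplus: 480.2 − 0 = 480.2.

PS rises by 480.2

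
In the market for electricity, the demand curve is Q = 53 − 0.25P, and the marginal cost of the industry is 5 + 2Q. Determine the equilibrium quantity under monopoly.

Inverting demand: P = 212 − 4Q.
The monopolist equates marginal revenue to marginal cost: 212 − 8Q = 5 + 2Q, so Q = 20.7. From demand, P = 129.2.

Q = 20.7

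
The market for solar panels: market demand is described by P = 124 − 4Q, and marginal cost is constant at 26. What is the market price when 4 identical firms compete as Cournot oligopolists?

Cournot with 4 identical firms: the symmetric best-response condition is 124 − 20q = 26. Each firm produces q = 4.9, total output Q = 19.6, price P = 45.6.

P = 45.6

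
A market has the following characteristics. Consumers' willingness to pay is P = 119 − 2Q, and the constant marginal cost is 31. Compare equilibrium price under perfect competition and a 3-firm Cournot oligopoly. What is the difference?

Under competition P = MC = 31, so Q = (119 − 31)/2 = 44.
With 3 symmetric Cournot firms, each firm's FOC gives 119 − 8q = 31, so q = 11, Q = 3·11 = 33, and P = 53.
Change in equilibrium price: 53 − 31 = 22.

Equilibrium price rises by 22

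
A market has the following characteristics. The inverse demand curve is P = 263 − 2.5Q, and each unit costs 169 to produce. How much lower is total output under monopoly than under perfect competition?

Q falls by 18.8

Competitive firms price at marginal cost: P = 169, giving Q = 37.6.
A monopolist chooses Q where MR = MC. MR = 263 − 5Q; setting this equal to 169 gives Q = 18.8 and P = 216.
Change in total output: 18.8 − 37.6 = −18.8.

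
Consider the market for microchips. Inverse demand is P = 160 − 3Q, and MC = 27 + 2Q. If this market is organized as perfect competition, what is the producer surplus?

PS = 707.56

Under competition P = MC: 160 − 3Q = 27 + 2Q ⇒ Q = 26.6, P = 80.2.
PS = P·Q − VC(Q) = 80.2·26.6 − (27·26.6 + ½·2·26.6²) = 707.56.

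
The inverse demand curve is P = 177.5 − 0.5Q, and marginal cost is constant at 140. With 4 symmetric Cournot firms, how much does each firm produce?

q_i = 15

Cournot with 4 identical firms: the symmetric best-response condition is 177.5 − 2.5q = 140. Each firm produces q = 15, total output Q = 60, price P = 147.5.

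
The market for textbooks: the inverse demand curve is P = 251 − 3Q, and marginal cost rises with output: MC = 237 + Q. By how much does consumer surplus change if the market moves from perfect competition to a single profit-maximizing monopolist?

Under competition P = MC: 251 − 3Q = 237 + Q ⇒ Q = 3.5, P = 240.5.
CS = ½·(251 − 240.5)·3.5 = 18.375.
Monopoly sets MR = MC: 251 − 6Q = 237 + Q ⇒ Q = 2, P = 251 − 3·2 = 245.
CS = ½·(251 − 245)·2 = 6.
Change in consumer surplus: 6 − 18.375 = −12.375.

Consumer surplus falls by 12.375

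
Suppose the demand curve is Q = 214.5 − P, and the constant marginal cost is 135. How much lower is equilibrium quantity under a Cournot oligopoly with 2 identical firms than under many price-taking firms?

Equilibrium quantity falls by 26.5

Inverting demand: P = 214.5 − Q.
Competitive firms price at marginal cost: P = 135, giving Q = 79.5.
With 2 symmetric Cournot firms, each firm's FOC gives 214.5 − 3q = 135, so q = 26.5, Q = 2·26.5 = 53, and P = 161.5.
Change in equilibrium quantity: 53 − 79.5 = −26.5.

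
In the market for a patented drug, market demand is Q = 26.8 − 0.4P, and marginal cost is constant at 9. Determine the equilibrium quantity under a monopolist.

Q = 11.6

Inverting demand: P = 67 − 2.5Q.
Monopoly sets MR = MC: 67 − 5Q = 9 ⇒ Q = 11.6, P = 67 − 2.5·11.6 = 38.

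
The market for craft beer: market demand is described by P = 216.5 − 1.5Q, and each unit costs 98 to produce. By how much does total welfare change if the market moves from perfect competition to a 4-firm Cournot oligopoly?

Competitive firms price at marginal cost: P = 98, giving Q = 79.
CS = ½·(216.5 − 98)·79 = 4680.75; PS = (98 − 98)·79 = 0; TS = 4680.75.
Cournot with 4 identical firms: the symmetric best-response condition is 216.5 − 7.5q = 98. Each firm produces q = 15.8, total output Q = 63.2, price P = 121.7.
CS = ½·(216.5 − 121.7)·63.2 = 2995.68; PS = (121.7 − 98)·63.2 = 1497.84; TS = 4493.52.
Change in total welfare: 4493.52 − 4680.75 = −187.23.

TS falls by 187.23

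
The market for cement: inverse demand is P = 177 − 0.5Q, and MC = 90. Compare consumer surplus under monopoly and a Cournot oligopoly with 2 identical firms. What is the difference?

Monopoly sets MR = MC: 177 − Q = 90 ⇒ Q = 87, P = 177 − 0.5·87 = 133.5.
CS = ½·(177 − 133.5)·87 = 1892.25.
With 2 symmetric Cournot firms, each firm's FOC gives 177 − 1.5q = 90, so q = 58, Q = 2·58 = 116, and P = 119.
CS = ½·(177 − 119)·116 = 3364.
Change in consumer surplus: 3364 − 1892.25 = 1471.75.

Consumer surplus rises by 1471.75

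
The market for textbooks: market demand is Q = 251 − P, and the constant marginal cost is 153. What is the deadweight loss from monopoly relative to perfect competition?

Inverting demand: P = 251 − Q.
Perfect competition: P = MC = 153, so 251 − Q = 153 and Q = 98.
Monopoly sets MR = MC: 251 − 2Q = 153 ⇒ Q = 49, P = 251 − 49 = 202.
DWL is the triangle between Q = 49 and Q = 98: ½·(98 − 49)·(202 − 153) = 1200.5.

DWL = 1200.5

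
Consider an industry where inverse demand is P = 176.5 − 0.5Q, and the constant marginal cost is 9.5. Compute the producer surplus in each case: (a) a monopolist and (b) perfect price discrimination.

Monopoly: PS = 13944.5; Perfect PD: PS = 27889

The monopolist equates marginal revenue to marginal cost: 176.5 − Q = 9.5, so Q = 167. From demand, P = 93.
PS = (93 − 9.5)·167 = 13944.5.
A perfectly discriminating monopolist sells every unit with P(Q) ≥ MC(Q), so output equals the competitive quantity Q = 334. Each buyer pays their reservation price, so CS = 0 and the firm captures all surplus.
PS = ½·(176.5 − 9.5)·334 = 27889.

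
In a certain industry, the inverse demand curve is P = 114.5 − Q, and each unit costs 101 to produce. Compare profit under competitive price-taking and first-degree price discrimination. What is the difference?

π rises by 91.125

Under competition P = MC = 101, so Q = (114.5 − 101)/1 = 13.5.
Profit = (101 − 101)·13.5 = 0.
With perfect price discrimination, output is the efficient level Q = 13.5 (where demand meets MC), but every buyer pays their willingness to pay: CS = 0 and PS = total surplus.
PS equals the full surplus area, 91.125. Profit = 91.125 = 91.125.
Change in profit: 91.125 − 0 = 91.125.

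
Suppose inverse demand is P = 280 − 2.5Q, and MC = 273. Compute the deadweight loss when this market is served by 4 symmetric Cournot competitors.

DWL = 0.392

Under competition P = MC = 273, so Q = (280 − 273)/2.5 = 2.8.
With 4 symmetric Cournot firms, each firm's FOC gives 280 − 12.5q = 273, so q = 0.56, Q = 4·0.56 = 2.24, and P = 274.4.
DWL is the triangle between Q = 2.24 and Q = 2.8: ½·(2.8 − 2.24)·(274.4 − 273) = 0.392.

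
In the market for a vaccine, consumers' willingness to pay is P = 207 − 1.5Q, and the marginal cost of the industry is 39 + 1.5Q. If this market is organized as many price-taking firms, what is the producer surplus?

PS = 2352

Under competition P = MC: 207 − 1.5Q = 39 + 1.5Q ⇒ Q = 56, P = 123.
PS = P·Q − VC(Q) = 123·56 − (39·56 + ½·1.5·56²) = 2352.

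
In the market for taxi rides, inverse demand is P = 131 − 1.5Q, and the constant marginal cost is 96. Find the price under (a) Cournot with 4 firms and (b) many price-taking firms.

Cournot with 4 identical firms: the symmetric best-response condition is 131 − 7.5q = 96. Each firm produces q = 14/3, total output Q = 56/3, price P = 103.
Perfect competition: P = MC = 96, so 131 − 1.5Q = 96 and Q = 70/3.

Cournot: P = 103; Competition: P = 96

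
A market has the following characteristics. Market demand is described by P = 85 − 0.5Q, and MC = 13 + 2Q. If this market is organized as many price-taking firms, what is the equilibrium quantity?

Q = 28.8

Competitive equilibrium sets price equal to marginal cost: 85 − 0.5Q = 13 + 2Q, so Q = 28.8 and P = 70.6.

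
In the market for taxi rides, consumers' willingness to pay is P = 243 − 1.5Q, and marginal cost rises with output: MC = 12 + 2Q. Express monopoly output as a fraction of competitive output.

Q_m/Q_c = 0.7

The monopolist equates marginal revenue to marginal cost: 243 − 3Q = 12 + 2Q, so Q = 46.2. From demand, P = 173.7.
Competitive equilibrium sets price equal to marginal cost: 243 − 1.5Q = 12 + 2Q, so Q = 66 and P = 144.
Ratio Q_m/Q_c = 46.2/66 = 0.7.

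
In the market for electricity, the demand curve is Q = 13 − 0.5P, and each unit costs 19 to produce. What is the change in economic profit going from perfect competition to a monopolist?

Inverting demand: P = 26 − 2Q.
Under competition P = MC = 19, so Q = (26 − 19)/2 = 3.5.
Profit = (19 − 19)·3.5 = 0.
Monopoly sets MR = MC: 26 − 4Q = 19 ⇒ Q = 1.75, P = 26 − 2·1.75 = 22.5.
Profit = (22.5 − 19)·1.75 = 6.125.
Change in economic profit: 6.125 − 0 = 6.125.

π rises by 6.125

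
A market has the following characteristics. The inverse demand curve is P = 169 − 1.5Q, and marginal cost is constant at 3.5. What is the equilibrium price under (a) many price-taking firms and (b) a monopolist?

Competition: P = 3.5; Monopoly: P = 86.25

Perfect competition: P = MC = 3.5, so 169 − 1.5Q = 3.5 and Q = 331/3.
The monopolist equates marginal revenue to marginal cost: 169 − 3Q = 3.5, so Q = 331/6. From demand, P = 86.25.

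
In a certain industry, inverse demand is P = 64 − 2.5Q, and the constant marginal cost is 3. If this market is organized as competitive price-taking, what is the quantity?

Perfect competition: P = MC = 3, so 64 − 2.5Q = 3 and Q = 24.4.

Q = 24.4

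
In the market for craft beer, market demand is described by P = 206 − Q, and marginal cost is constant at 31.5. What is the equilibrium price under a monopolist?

P = 118.75

The monopolist equates marginal revenue to marginal cost: 206 − 2Q = 31.5, so Q = 87.25. From demand, P = 118.75.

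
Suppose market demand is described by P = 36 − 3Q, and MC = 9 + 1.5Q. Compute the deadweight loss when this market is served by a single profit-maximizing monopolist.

Under competition P = MC: 36 − 3Q = 9 + 1.5Q ⇒ Q = 6, P = 18.
Monopoly sets MR = MC: 36 − 6Q = 9 + 1.5Q ⇒ Q = 3.6, P = 36 − 3·3.6 = 25.2.
CS = ½·(36 − 18)·6 = 54; PS = (18·6 − 9·6 − ½·1.5·6²) = 27; TS = 81.
CS = ½·(36 − 25.2)·3.6 = 19.44; PS = (25.2·3.6 − 9·3.6 − ½·1.5·3.6²) = 48.6; TS = 68.04.
DWL = 81 − 68.04 = 12.96.

DWL = 12.96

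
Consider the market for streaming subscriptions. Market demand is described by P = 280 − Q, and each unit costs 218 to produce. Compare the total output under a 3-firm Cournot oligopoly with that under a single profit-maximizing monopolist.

Cournot: Q = 46.5; Monopoly: Q = 31

With 3 symmetric Cournot firms, each firm's FOC gives 280 − 4q = 218, so q = 15.5, Q = 3·15.5 = 46.5, and P = 233.5.
The monopolist equates marginal revenue to marginal cost: 280 − 2Q = 218, so Q = 31. From demand, P = 249.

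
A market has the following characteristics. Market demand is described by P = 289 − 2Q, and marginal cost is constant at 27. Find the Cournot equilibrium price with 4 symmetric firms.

P = 79.4

In a 4-firm Cournot equilibrium, symmetry and the first-order condition give q = (289 − 27)/(10) = 26.2. So Q = 104.8 and P = 79.4.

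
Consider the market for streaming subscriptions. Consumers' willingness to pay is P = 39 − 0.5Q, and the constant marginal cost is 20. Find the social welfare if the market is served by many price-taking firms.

Perfect competition: P = MC = 20, so 39 − 0.5Q = 20 and Q = 38.
CS = ½·(39 − 20)·38 = 361; PS = (20 − 20)·38 = 0; TS = 361.

TS = 361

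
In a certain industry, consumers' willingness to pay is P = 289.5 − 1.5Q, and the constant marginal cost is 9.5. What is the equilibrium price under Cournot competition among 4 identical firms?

P = 65.5

With 4 symmetric Cournot firms, each firm's FOC gives 289.5 − 7.5q = 9.5, so q = 112/3, Q = 4·112/3 = 448/3, and P = 65.5.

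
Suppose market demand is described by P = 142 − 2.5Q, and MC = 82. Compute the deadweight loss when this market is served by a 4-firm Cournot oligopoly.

Perfect competition: P = MC = 82, so 142 − 2.5Q = 82 and Q = 24.
In a 4-firm Cournot equilibrium, symmetry and the first-order condition give q = (142 − 82)/(12.5) = 4.8. So Q = 19.2 and P = 94.
DWL is the triangle between Q = 19.2 and Q = 24: ½·(24 − 19.2)·(94 − 82) = 28.8.

DWL = 28.8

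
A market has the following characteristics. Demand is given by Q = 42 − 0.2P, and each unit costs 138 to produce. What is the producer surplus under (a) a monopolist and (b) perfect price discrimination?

Monopoly: PS = 259.2; Perfect PD: PS = 518.4

Inverting demand: P = 210 − 5Q.
A monopolist chooses Q where MR = MC. MR = 210 − 10Q; setting this equal to 138 gives Q = 7.2 and P = 174.
PS = (174 − 138)·7.2 = 259.2.
Under first-degree price discrimination the firm charges each unit its demand price and produces up to where P = MC, i.e. Q = 14.4. Consumer surplus is zero; producer surplus equals total surplus.
PS = ½·(210 − 138)·14.4 = 518.4.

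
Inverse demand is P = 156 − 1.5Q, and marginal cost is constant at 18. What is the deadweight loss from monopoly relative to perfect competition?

Under competition P = MC = 18, so Q = (156 − 18)/1.5 = 92.
The monopolist equates marginal revenue to marginal cost: 156 − 3Q = 18, so Q = 46. From demand, P = 87.
DWL is the triangle between Q = 46 and Q = 92: ½·(92 − 46)·(87 − 18) = 1587.

DWL = 1587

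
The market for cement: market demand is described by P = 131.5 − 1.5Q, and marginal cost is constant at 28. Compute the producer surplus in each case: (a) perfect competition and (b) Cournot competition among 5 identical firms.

Perfect competition: P = MC = 28, so 131.5 − 1.5Q = 28 and Q = 69.
PS = (28 − 28)·69 = 0.
In a 5-firm Cournot equilibrium, symmetry and the first-order condition give q = (131.5 − 28)/(9) = 11.5. So Q = 57.5 and P = 45.25.
PS = (45.25 − 28)·57.5 = 991.875.

Competition: PS = 0; Cournot: PS = 991.875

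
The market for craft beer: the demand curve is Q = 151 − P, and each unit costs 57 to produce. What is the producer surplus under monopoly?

Inverting demand: P = 151 − Q.
Monopoly sets MR = MC: 151 − 2Q = 57 ⇒ Q = 47, P = 151 − 47 = 104.
PS = (104 − 57)·47 = 2209.

PS = 2209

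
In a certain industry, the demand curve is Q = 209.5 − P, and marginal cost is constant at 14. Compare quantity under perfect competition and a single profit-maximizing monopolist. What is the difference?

Q falls by 97.75

Inverting demand: P = 209.5 − Q.
Perfect competition: P = MC = 14, so 209.5 − Q = 14 and Q = 195.5.
The monopolist equates marginal revenue to marginal cost: 209.5 − 2Q = 14, so Q = 97.75. From demand, P = 111.75.
Change in quantity: 97.75 − 195.5 = −97.75.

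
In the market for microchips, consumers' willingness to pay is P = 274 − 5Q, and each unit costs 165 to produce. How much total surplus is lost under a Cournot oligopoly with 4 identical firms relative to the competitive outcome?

DWL = 47.524

Under competition P = MC = 165, so Q = (274 − 165)/5 = 21.8.
Cournot with 4 identical firms: the symmetric best-response condition is 274 − 25q = 165. Each firm produces q = 4.36, total output Q = 17.44, price P = 186.8.
DWL is the triangle between Q = 17.44 and Q = 21.8: ½·(21.8 − 17.44)·(186.8 − 165) = 47.524.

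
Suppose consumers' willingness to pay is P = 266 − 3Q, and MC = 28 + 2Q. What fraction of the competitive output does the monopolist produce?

Monopoly sets MR = MC: 266 − 6Q = 28 + 2Q ⇒ Q = 29.75, P = 266 − 3·29.75 = 176.75.
Competitive equilibrium sets price equal to marginal cost: 266 − 3Q = 28 + 2Q, so Q = 47.6 and P = 123.2.
Ratio Q_m/Q_c = 29.75/47.6 = 0.625.

Q_m/Q_c = 0.625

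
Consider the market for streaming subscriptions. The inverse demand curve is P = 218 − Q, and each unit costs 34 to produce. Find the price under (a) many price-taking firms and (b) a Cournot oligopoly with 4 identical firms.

Competitive firms price at marginal cost: P = 34, giving Q = 184.
With 4 symmetric Cournot firms, each firm's FOC gives 218 − 5q = 34, so q = 36.8, Q = 4·36.8 = 147.2, and P = 70.8.

Competition: P = 34; Cournot: P = 70.8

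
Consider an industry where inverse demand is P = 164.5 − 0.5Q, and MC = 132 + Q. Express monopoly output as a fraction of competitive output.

Q_m/Q_c = 0.75

Monopoly sets MR = MC: 164.5 − Q = 132 + Q ⇒ Q = 16.25, P = 164.5 − 0.5·16.25 = 156.375.
Competitive equilibrium sets price equal to marginal cost: 164.5 − 0.5Q = 132 + Q, so Q = 65/3 and P = 461/3.
Ratio Q_m/Q_c = 16.25/(65/3) = 0.75.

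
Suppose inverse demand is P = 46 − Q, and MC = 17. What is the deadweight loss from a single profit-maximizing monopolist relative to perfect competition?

Perfect competition: P = MC = 17, so 46 − Q = 17 and Q = 29.
The monopolist equates marginal revenue to marginal cost: 46 − 2Q = 17, so Q = 14.5. From demand, P = 31.5.
DWL is the triangle between Q = 14.5 and Q = 29: ½·(29 − 14.5)·(31.5 − 17) = 105.125.

DWL = 105.125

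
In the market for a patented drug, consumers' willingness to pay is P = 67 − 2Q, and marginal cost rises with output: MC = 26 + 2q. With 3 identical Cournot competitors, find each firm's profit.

π_i = 50.43

In a 3-firm Cournot equilibrium, symmetry and the first-order condition give q = (67 − 26)/(10) = 4.1. So Q = 12.3 and P = 42.4.
Each firm's profit = 42.4·4.1 − (26·4.1 + ½·2·4.1²) = 50.43.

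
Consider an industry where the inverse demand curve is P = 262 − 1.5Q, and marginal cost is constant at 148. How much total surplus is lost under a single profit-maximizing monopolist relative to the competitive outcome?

DWL = 1083

Under competition P = MC = 148, so Q = (262 − 148)/1.5 = 76.
A monopolist chooses Q where MR = MC. MR = 262 − 3Q; setting this equal to 148 gives Q = 38 and P = 205.
DWL is the triangle between Q = 38 and Q = 76: ½·(76 − 38)·(205 − 148) = 1083.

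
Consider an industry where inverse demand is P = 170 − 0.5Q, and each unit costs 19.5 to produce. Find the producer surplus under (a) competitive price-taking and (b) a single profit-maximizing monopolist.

Competitive firms price at marginal cost: P = 19.5, giving Q = 301.
PS = (19.5 − 19.5)·301 = 0.
The monopolist equates marginal revenue to marginal cost: 170 − Q = 19.5, so Q = 150.5. From demand, P = 94.75.
PS = (94.75 − 19.5)·150.5 = 11325.125.

Competition: PS = 0; Monopoly: PS = 11325.125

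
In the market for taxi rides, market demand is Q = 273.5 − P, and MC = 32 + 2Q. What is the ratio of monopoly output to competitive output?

Inverting demand: P = 273.5 − Q.
A monopolist chooses Q where MR = MC. MR = 273.5 − 2Q; setting this equal to 32 + 2Q gives Q = 60.375 and P = 213.125.
Competitive equilibrium sets price equal to marginal cost: 273.5 − Q = 32 + 2Q, so Q = 80.5 and P = 193.
Ratio Q_m/Q_c = 60.375/80.5 = 0.75.

Q_m/Q_c = 0.75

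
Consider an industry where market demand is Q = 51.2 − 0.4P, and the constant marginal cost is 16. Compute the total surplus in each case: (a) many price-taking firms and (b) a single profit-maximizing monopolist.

Competition: TS = 2508.8; Monopoly: TS = 1881.6

Inverting demand: P = 128 − 2.5Q.
Perfect competition: P = MC = 16, so 128 − 2.5Q = 16 and Q = 44.8.
CS = ½·(128 − 16)·44.8 = 2508.8; PS = (16 − 16)·44.8 = 0; TS = 2508.8.
Monopoly sets MR = MC: 128 − 5Q = 16 ⇒ Q = 22.4, P = 128 − 2.5·22.4 = 72.
CS = ½·(128 − 72)·22.4 = 627.2; PS = (72 − 16)·22.4 = 1254.4; TS = 1881.6.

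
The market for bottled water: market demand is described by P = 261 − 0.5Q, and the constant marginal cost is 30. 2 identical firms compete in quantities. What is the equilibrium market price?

In a 2-firm Cournot equilibrium, symmetry and the first-order condition give q = (261 − 30)/(1.5) = 154. So Q = 308 and P = 107.

P = 107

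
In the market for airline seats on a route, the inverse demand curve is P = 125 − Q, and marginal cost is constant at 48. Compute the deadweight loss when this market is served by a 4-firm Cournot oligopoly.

DWL = 118.58

Competitive firms price at marginal cost: P = 48, giving Q = 77.
With 4 symmetric Cournot firms, each firm's FOC gives 125 − 5q = 48, so q = 15.4, Q = 4·15.4 = 61.6, and P = 63.4.
DWL is the triangle between Q = 61.6 and Q = 77: ½·(77 − 61.6)·(63.4 − 48) = 118.58.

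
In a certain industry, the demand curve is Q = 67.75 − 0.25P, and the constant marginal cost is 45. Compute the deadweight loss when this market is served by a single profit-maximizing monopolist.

DWL = 1596.125

Inverting demand: P = 271 − 4Q.
Perfect competition: P = MC = 45, so 271 − 4Q = 45 and Q = 56.5.
The monopolist equates marginal revenue to marginal cost: 271 − 8Q = 45, so Q = 28.25. From demand, P = 158.
DWL is the triangle between Q = 28.25 and Q = 56.5: ½·(56.5 − 28.25)·(158 − 45) = 1596.125.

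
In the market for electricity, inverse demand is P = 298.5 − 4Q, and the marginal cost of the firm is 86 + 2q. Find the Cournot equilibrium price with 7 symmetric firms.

In a 7-firm Cournot equilibrium, symmetry and the first-order condition give q = (298.5 − 86)/(34) = 6.25. So Q = 43.75 and P = 123.5.

P = 123.5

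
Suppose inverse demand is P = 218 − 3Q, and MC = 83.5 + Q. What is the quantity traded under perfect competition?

Competitive equilibrium sets price equal to marginal cost: 218 − 3Q = 83.5 + Q, so Q = 33.625 and P = 117.125.

Q = 33.625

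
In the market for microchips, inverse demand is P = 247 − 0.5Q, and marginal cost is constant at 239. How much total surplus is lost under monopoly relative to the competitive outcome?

DWL = 16

Perfect competition: P = MC = 239, so 247 − 0.5Q = 239 and Q = 16.
The monopolist equates marginal revenue to marginal cost: 247 − Q = 239, so Q = 8. From demand, P = 243.
DWL is the triangle between Q = 8 and Q = 16: ½·(16 − 8)·(243 − 239) = 16.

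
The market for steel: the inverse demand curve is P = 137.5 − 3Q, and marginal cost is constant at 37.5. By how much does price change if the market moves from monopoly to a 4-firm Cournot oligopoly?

P falls by 30

A monopolist chooses Q where MR = MC. MR = 137.5 − 6Q; setting this equal to 37.5 gives Q = 50/3 and P = 87.5.
Cournot with 4 identical firms: the symmetric best-response condition is 137.5 − 15q = 37.5. Each firm produces q = 20/3, total output Q = 80/3, price P = 57.5.
Change in price: 57.5 − 87.5 = −30.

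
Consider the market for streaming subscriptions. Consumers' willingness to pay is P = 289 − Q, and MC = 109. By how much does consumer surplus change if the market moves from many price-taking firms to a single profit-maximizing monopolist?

Consumer surplus falls by 12150

Perfect competition: P = MC = 109, so 289 − Q = 109 and Q = 180.
CS = ½·(289 − 109)·180 = 16200.
A monopolist chooses Q where MR = MC. MR = 289 − 2Q; setting this equal to 109 gives Q = 90 and P = 199.
CS = ½·(289 − 199)·90 = 4050.
Change in consumer surplus: 4050 − 16200 = −12150.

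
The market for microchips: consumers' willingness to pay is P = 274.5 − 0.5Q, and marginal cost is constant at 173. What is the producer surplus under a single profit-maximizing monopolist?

Monopoly sets MR = MC: 274.5 − Q = 173 ⇒ Q = 101.5, P = 274.5 − 0.5·101.5 = 223.75.
PS = (223.75 − 173)·101.5 = 5151.125.

PS = 5151.125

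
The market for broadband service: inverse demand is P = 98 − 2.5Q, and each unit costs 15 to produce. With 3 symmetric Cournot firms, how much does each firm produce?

q_i = 8.3

Cournot with 3 identical firms: the symmetric best-response condition is 98 − 10q = 15. Each firm produces q = 8.3, total output Q = 24.9, price P = 35.75.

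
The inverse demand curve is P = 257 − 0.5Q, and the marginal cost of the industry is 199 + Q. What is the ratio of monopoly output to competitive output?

The monopolist equates marginal revenue to marginal cost: 257 − Q = 199 + Q, so Q = 29. From demand, P = 242.5.
Competitive equilibrium sets price equal to marginal cost: 257 − 0.5Q = 199 + Q, so Q = 116/3 and P = 713/3.
Ratio Q_m/Q_c = 29/(116/3) = 0.75.

Q_m/Q_c = 0.75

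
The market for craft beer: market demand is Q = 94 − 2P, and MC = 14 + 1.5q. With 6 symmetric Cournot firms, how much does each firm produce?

Inverting demand: P = 47 − 0.5Q.
With 6 symmetric Cournot firms, each firm's FOC gives 47 − 3.5q = 14 + 1.5q, so q = 6.6, Q = 6·6.6 = 39.6, and P = 27.2.

q_i = 6.6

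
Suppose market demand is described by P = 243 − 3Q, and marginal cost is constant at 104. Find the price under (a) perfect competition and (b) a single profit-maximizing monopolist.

Competitive firms price at marginal cost: P = 104, giving Q = 139/3.
The monopolist equates marginal revenue to marginal cost: 243 − 6Q = 104, so Q = 139/6. From demand, P = 173.5.

Competition: P = 104; Monopoly: P = 173.5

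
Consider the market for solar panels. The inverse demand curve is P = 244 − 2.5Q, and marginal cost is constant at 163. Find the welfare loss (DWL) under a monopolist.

DWL = 328.05

Perfect competition: P = MC = 163, so 244 − 2.5Q = 163 and Q = 32.4.
The monopolist equates marginal revenue to marginal cost: 244 − 5Q = 163, so Q = 16.2. From demand, P = 203.5.
DWL is the triangle between Q = 16.2 and Q = 32.4: ½·(32.4 − 16.2)·(203.5 − 163) = 328.05.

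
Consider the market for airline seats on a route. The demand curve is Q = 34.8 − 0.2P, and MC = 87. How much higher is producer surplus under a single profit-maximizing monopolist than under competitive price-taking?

Inverting demand: P = 174 − 5Q.
Perfect competition: P = MC = 87, so 174 − 5Q = 87 and Q = 17.4.
PS = (87 − 87)·17.4 = 0.
A monopolist chooses Q where MR = MC. MR = 174 − 10Q; setting this equal to 87 gives Q = 8.7 and P = 130.5.
PS = (130.5 − 87)·8.7 = 378.45.
Change in producer surplus: 378.45 − 0 = 378.45.

Producer surplus rises by 378.45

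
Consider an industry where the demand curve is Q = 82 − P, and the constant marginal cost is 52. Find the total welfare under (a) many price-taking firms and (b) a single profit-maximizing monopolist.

Inverting demand: P = 82 − Q.
Competitive firms price at marginal cost: P = 52, giving Q = 30.
CS = ½·(82 − 52)·30 = 450; PS = (52 − 52)·30 = 0; TS = 450.
Monopoly sets MR = MC: 82 − 2Q = 52 ⇒ Q = 15, P = 82 − 15 = 67.
CS = ½·(82 − 67)·15 = 112.5; PS = (67 − 52)·15 = 225; TS = 337.5.

Competition: TS = 450; Monopoly: TS = 337.5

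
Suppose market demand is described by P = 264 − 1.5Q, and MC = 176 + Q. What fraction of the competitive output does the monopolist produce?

Monopoly sets MR = MC: 264 − 3Q = 176 + Q ⇒ Q = 22, P = 264 − 1.5·22 = 231.
Under competition P = MC: 264 − 1.5Q = 176 + Q ⇒ Q = 35.2, P = 211.2.
Ratio Q_m/Q_c = 22/35.2 = 0.625.

Q_m/Q_c = 0.625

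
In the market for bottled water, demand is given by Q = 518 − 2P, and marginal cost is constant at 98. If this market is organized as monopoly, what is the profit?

Inverting demand: P = 259 − 0.5Q.
Monopoly sets MR = MC: 259 − Q = 98 ⇒ Q = 161, P = 259 − 0.5·161 = 178.5.
Profit = (178.5 − 98)·161 = 12960.5.

Profit = 12960.5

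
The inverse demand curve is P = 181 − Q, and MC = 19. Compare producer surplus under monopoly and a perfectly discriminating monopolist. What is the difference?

A monopolist chooses Q where MR = MC. MR = 181 − 2Q; setting this equal to 19 gives Q = 81 and P = 100.
PS = (100 − 19)·81 = 6561.
Under first-degree price discrimination the firm charges each unit its demand price and produces up to where P = MC, i.e. Q = 162. Consumer surplus is zero; producer surplus equals total surplus.
PS = ½·(181 − 19)·162 = 13122.
Change in producer surplus: 13122 − 6561 = 6561.

PS rises by 6561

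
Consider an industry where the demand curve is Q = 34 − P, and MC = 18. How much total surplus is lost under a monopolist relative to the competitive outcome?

Inverting demand: P = 34 − Q.
Perfect competition: P = MC = 18, so 34 − Q = 18 and Q = 16.
Monopoly sets MR = MC: 34 − 2Q = 18 ⇒ Q = 8, P = 34 − 8 = 26.
DWL is the triangle between Q = 8 and Q = 16: ½·(16 − 8)·(26 − 18) = 32.

DWL = 32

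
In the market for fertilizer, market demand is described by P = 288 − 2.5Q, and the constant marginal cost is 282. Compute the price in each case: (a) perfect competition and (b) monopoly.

Under competition P = MC = 282, so Q = (288 − 282)/2.5 = 2.4.
Monopoly sets MR = MC: 288 − 5Q = 282 ⇒ Q = 1.2, P = 288 − 2.5·1.2 = 285.

Competition: P = 282; Monopoly: P = 285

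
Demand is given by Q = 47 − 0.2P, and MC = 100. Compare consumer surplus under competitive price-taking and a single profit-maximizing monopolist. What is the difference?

CS falls by 1366.875

Inverting demand: P = 235 − 5Q.
Perfect competition: P = MC = 100, so 235 − 5Q = 100 and Q = 27.
CS = ½·(235 − 100)·27 = 1822.5.
The monopolist equates marginal revenue to marginal cost: 235 − 10Q = 100, so Q = 13.5. From demand, P = 167.5.
CS = ½·(235 − 167.5)·13.5 = 455.625.
Change in consumer surplus: 455.625 − 1822.5 = −1366.875.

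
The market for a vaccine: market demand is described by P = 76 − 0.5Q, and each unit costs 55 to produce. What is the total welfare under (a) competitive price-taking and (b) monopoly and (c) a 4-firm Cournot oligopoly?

Competition: TS = 441; Monopoly: TS = 330.75; Cournot: TS = 423.36

Competitive firms price at marginal cost: P = 55, giving Q = 42.
CS = ½·(76 − 55)·42 = 441; PS = (55 − 55)·42 = 0; TS = 441.
A monopolist chooses Q where MR = MC. MR = 76 − Q; setting this equal to 55 gives Q = 21 and P = 65.5.
CS = ½·(76 − 65.5)·21 = 110.25; PS = (65.5 − 55)·21 = 220.5; TS = 330.75.
With 4 symmetric Cournot firms, each firm's FOC gives 76 − 2.5q = 55, so q = 8.4, Q = 4·8.4 = 33.6, and P = 59.2.
CS = ½·(76 − 59.2)·33.6 = 282.24; PS = (59.2 − 55)·33.6 = 141.12; TS = 423.36.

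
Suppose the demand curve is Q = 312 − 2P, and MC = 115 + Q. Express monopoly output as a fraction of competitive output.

Inverting demand: P = 156 − 0.5Q.
Monopoly sets MR = MC: 156 − Q = 115 + Q ⇒ Q = 20.5, P = 156 − 0.5·20.5 = 145.75.
Competitive equilibrium sets price equal to marginal cost: 156 − 0.5Q = 115 + Q, so Q = 82/3 and P = 427/3.
Ratio Q_m/Q_c = 20.5/(82/3) = 0.75.

Q_m/Q_c = 0.75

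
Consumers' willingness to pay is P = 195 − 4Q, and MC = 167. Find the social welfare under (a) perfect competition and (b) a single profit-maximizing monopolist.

Competition: TS = 98; Monopoly: TS = 73.5

Perfect competition: P = MC = 167, so 195 − 4Q = 167 and Q = 7.
CS = ½·(195 − 167)·7 = 98; PS = (167 − 167)·7 = 0; TS = 98.
The monopolist equates marginal revenue to marginal cost: 195 − 8Q = 167, so Q = 3.5. From demand, P = 181.
CS = ½·(195 − 181)·3.5 = 24.5; PS = (181 − 167)·3.5 = 49; TS = 73.5.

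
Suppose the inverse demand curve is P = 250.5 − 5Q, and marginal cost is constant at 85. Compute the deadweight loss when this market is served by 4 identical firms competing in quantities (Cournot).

Under competition P = MC = 85, so Q = (250.5 − 85)/5 = 33.1.
With 4 symmetric Cournot firms, each firm's FOC gives 250.5 − 25q = 85, so q = 6.62, Q = 4·6.62 = 26.48, and P = 118.1.
DWL is the triangle between Q = 26.48 and Q = 33.1: ½·(33.1 − 26.48)·(118.1 − 85) = 109.561.

DWL = 109.561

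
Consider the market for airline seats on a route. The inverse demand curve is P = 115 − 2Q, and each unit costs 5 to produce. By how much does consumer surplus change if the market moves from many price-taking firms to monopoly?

Consumer surplus falls by 2268.75

Under competition P = MC = 5, so Q = (115 − 5)/2 = 55.
CS = ½·(115 − 5)·55 = 3025.
The monopolist equates marginal revenue to marginal cost: 115 − 4Q = 5, so Q = 27.5. From demand, P = 60.
CS = ½·(115 − 60)·27.5 = 756.25.
Change in consumer surplus: 756.25 − 3025 = −2268.75.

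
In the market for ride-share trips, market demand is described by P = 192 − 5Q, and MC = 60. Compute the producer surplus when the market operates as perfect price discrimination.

With perfect price discrimination, output is the efficient level Q = 26.4 (where demand meets MC), but every buyer pays their willingness to pay: CS = 0 and PS = total surplus.
PS = ½·(192 − 60)·26.4 = 1742.4.

PS = 1742.4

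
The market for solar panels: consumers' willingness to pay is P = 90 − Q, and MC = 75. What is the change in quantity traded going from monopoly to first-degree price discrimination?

Quantity traded rises by 7.5

Monopoly sets MR = MC: 90 − 2Q = 75 ⇒ Q = 7.5, P = 90 − 7.5 = 82.5.
A perfectly discriminating monopolist sells every unit with P(Q) ≥ MC(Q), so output equals the competitive quantity Q = 15. Each buyer pays their reservation price, so CS = 0 and the firm captures all surplus.
Change in quantity traded: 15 − 7.5 = 7.5.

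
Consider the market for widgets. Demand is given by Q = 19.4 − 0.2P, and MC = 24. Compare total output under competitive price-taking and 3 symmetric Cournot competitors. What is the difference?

Inverting demand: P = 97 − 5Q.
Perfect competition: P = MC = 24, so 97 − 5Q = 24 and Q = 14.6.
With 3 symmetric Cournot firms, each firm's FOC gives 97 − 20q = 24, so q = 3.65, Q = 3·3.65 = 10.95, and P = 42.25.
Change in total output: 10.95 − 14.6 = −3.65.

Q falls by 3.65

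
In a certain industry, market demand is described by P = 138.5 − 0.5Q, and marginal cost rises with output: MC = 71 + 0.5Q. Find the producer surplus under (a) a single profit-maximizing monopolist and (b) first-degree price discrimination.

Monopoly: PS = 1518.75; Perfect PD: PS = 2278.125

A monopolist chooses Q where MR = MC. MR = 138.5 − Q; setting this equal to 71 + 0.5Q gives Q = 45 and P = 116.
PS = P·Q − VC(Q) = 116·45 − (71·45 + ½·0.5·45²) = 1518.75.
Under first-degree price discrimination the firm charges each unit its demand price and produces up to where P = MC, i.e. Q = 67.5. Consumer surplus is zero; producer surplus equals total surplus.
PS = ½·(138.5 − 71)·67.5 = 2278.125.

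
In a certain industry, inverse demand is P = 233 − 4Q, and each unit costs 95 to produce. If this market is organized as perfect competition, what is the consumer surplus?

CS = 2380.5

Under competition P = MC = 95, so Q = (233 − 95)/4 = 34.5.
CS = ½·(233 − 95)·34.5 = 2380.5.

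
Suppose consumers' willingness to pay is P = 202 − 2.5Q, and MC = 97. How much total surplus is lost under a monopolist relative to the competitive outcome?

Under competition P = MC = 97, so Q = (202 − 97)/2.5 = 42.
The monopolist equates marginal revenue to marginal cost: 202 − 5Q = 97, so Q = 21. From demand, P = 149.5.
DWL is the triangle between Q = 21 and Q = 42: ½·(42 − 21)·(149.5 − 97) = 551.25.

DWL = 551.25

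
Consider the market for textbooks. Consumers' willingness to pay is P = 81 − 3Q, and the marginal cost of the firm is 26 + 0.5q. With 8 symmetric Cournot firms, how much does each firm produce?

In a 8-firm Cournot equilibrium, symmetry and the first-order condition give q = (81 − 26)/(27.5) = 2. So Q = 16 and P = 33.

q_i = 2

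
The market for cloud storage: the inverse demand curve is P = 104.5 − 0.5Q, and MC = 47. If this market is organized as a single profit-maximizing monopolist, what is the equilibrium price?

A monopolist chooses Q where MR = MC. MR = 104.5 − Q; setting this equal to 47 gives Q = 57.5 and P = 75.75.

P = 75.75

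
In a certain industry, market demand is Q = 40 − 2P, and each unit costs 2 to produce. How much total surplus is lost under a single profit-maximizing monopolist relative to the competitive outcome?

DWL = 81

Inverting demand: P = 20 − 0.5Q.
Perfect competition: P = MC = 2, so 20 − 0.5Q = 2 and Q = 36.
A monopolist chooses Q where MR = MC. MR = 20 − Q; setting this equal to 2 gives Q = 18 and P = 11.
DWL is the triangle between Q = 18 and Q = 36: ½·(36 − 18)·(11 − 2) = 81.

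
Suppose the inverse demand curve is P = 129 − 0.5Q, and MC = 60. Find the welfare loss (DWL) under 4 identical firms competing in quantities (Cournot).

Perfect competition: P = MC = 60, so 129 − 0.5Q = 60 and Q = 138.
Cournot with 4 identical firms: the symmetric best-response condition is 129 − 2.5q = 60. Each firm produces q = 27.6, total output Q = 110.4, price P = 73.8.
DWL is the triangle between Q = 110.4 and Q = 138: ½·(138 − 110.4)·(73.8 − 60) = 190.44.

DWL = 190.44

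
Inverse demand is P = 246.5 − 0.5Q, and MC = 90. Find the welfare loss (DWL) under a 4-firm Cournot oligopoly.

DWL = 979.69

Perfect competition: P = MC = 90, so 246.5 − 0.5Q = 90 and Q = 313.
In a 4-firm Cournot equilibrium, symmetry and the first-order condition give q = (246.5 − 90)/(2.5) = 62.6. So Q = 250.4 and P = 121.3.
DWL is the triangle between Q = 250.4 and Q = 313: ½·(313 − 250.4)·(121.3 − 90) = 979.69.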